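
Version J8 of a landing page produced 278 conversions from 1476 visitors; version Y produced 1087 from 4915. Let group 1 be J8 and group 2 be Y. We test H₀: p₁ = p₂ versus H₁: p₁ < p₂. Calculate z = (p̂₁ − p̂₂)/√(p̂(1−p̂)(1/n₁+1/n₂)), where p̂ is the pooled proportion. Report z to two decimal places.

z = -2.70

p̂₁ = 278/1476 ≈ 0.1883, p̂₂ = 1087/4915 ≈ 0.2212.
Pooled p̂ = (278+1087)/(1476+4915) = 1365/6391 = 0.2136.
SE = √(0.167964 × 0.000880966) = 0.0122.
z = (0.1883 − 0.2212)/0.0122 = -0.0329/0.0122 = -2.70.
p-value = P(Z < -2.697) ≈ 0.0035.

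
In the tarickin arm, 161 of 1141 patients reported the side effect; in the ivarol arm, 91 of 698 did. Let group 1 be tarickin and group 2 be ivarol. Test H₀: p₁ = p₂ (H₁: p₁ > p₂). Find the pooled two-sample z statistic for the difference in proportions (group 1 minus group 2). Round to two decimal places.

z = 0.65

p̂₁ = 161/1141 = 0.1411, p̂₂ = 91/698 = 0.1304.
Pooled p̂ = (161+91)/(1141+698) = 252/1839 = 0.1370.
SE = √(p̂(1−p̂)(1/n₁+1/n₂)) = √(0.1370·0.8630·0.00230909) = √(0.000273058) = 0.0165.
z = (0.1411 − 0.1304)/0.0165 = 0.0107/0.0165 = 0.65.
p-value = P(Z > 0.649) ≈ 0.2580.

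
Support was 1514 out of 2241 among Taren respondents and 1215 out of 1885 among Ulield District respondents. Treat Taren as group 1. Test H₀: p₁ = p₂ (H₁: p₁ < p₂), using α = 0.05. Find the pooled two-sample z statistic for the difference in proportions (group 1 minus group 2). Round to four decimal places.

z = 2.0980

p̂₁ = 1514/2241 = 0.675591, p̂₂ = 1215/1885 = 0.644562.
Pooled p̂ = (1514+1215)/(2241+1885) = 2729/4126 = 0.661415.
SE = √(p̂(1−p̂)(1/n₁+1/n₂)) = √(0.661415·0.338585·0.000976733) = √(0.000218735) = 0.014790.
z = (0.675591 − 0.644562)/0.014790 = 0.031029/0.014790 = 2.0980.
p-value = P(Z < 2.098) ≈ 0.9820. With α = 0.05, fail to reject H₀.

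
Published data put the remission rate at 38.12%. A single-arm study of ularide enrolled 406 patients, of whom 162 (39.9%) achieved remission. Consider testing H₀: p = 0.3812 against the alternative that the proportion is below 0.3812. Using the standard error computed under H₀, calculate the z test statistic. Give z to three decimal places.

p̂ = 162/406 = 0.39901.
Under H₀, SE = √(0.3812·0.6188/406) = √(0.000581001) = 0.02410.
z = (0.39901 − 0.3812)/0.02410 = 0.01781/0.02410 = 0.739.

z = 0.739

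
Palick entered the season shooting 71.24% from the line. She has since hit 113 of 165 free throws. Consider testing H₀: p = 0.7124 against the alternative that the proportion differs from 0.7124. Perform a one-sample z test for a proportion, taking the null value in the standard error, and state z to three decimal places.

z = -0.782

p̂ = 113/165 ≈ 0.68485.
SE = √(p₀(1−p₀)/n) = √(0.20489/165) = 0.03524.
z = (0.68485 − 0.7124)/0.03524 = -0.02755/0.03524 = -0.782.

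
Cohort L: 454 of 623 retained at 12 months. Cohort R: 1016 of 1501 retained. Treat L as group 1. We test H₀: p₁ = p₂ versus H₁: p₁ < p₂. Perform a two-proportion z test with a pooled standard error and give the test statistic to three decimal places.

z = 2.357

p̂₁ = 454/623 = 0.72873, p̂₂ = 1016/1501 = 0.67688.
Pooled p̂ = (454+1016)/(623+1501) = 1470/2124 = 0.69209.
SE = √(p̂(1−p̂)(1/n₁+1/n₂)) = √(0.69209·0.30791·0.00227136) = √(0.00048403) = 0.02200.
z = (0.72873 − 0.67688)/0.02200 = 0.05185/0.02200 = 2.357.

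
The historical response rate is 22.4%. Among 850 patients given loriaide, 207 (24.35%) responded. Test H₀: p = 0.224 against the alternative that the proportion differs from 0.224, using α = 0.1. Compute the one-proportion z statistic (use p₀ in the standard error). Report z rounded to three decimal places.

z = 1.366

p̂ = 207/850 = 0.24353.
SE = √(p₀(1−p₀)/n) = √(0.17382/850) = 0.01430.
z = (0.24353 − 0.224)/0.01430 = 0.01953/0.01430 = 1.366.
p-value = 2·P(Z > 1.366) ≈ 0.1720; since p > α = 0.1, fail to reject H₀.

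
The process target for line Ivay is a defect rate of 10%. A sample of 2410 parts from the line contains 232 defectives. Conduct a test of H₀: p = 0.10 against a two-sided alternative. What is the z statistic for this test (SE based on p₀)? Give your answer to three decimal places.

z = -0.611

p̂ = 232/2410 = 0.096266.
Standard error under H₀: √(0.1×0.9/2410) = 0.006111.
z = (0.096266 − 0.1)/0.006111 = -0.003734/0.006111 = -0.611.
p-value = 2·P(Z > 0.611) ≈ 0.5411.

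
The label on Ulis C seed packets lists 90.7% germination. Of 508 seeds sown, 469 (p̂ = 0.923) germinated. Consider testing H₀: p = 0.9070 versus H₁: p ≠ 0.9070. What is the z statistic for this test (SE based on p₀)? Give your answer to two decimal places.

z = 1.26

p̂ = 469/508 = 0.9232.
SE = √(p₀(1−p₀)/n) = √(0.084351/508) = 0.0129.
z = (0.9232 − 0.907)/0.0129 = 0.0162/0.0129 = 1.26.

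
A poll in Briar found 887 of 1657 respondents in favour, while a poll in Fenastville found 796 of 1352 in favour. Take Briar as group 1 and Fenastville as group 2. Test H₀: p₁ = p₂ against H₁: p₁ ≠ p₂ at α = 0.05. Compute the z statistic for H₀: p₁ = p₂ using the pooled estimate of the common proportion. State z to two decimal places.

z = -2.94

p̂₁ = 887/1657 ≈ 0.5353, p̂₂ = 796/1352 ≈ 0.5888.
Pooled p̂ = (887+796)/(1657+1352) = 1683/3009 = 0.5593.
SE = √(p̂(1−p̂)(1/n₁+1/n₂)) = √(0.5593·0.4407·0.00134315) = √(0.00033106) = 0.0182.
z = (0.5353 − 0.5888)/0.0182 = -0.0535/0.0182 = -2.94.
Two-sided p-value ≈ 2·Φ(−2.938) = 0.0033. With α = 0.05, reject H₀.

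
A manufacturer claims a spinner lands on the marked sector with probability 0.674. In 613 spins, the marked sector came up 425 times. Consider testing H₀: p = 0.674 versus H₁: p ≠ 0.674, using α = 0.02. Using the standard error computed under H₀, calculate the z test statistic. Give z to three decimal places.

p̂ = 425/613 ≈ 0.69331.
Standard error under H₀: √(0.674×0.326/613) = 0.01893.
z = (0.69331 − 0.674)/0.01893 = 0.01931/0.01893 = 1.020.
Two-sided p-value ≈ 2·Φ(−1.020) = 0.3077. With α = 0.02, fail to reject H₀.

z = 1.020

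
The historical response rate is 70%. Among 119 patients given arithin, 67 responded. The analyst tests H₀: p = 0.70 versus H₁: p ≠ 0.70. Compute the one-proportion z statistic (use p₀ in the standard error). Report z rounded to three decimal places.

z = -3.261

p̂ = 67/119 = 0.563025.
Under H₀, SE = √(0.7·0.3/119) = √(0.00176471) = 0.042008.
z = (0.563025 − 0.7)/0.042008 = -0.136975/0.042008 = -3.261.
Two-sided p-value ≈ 2·Φ(−3.261) = 0.0011.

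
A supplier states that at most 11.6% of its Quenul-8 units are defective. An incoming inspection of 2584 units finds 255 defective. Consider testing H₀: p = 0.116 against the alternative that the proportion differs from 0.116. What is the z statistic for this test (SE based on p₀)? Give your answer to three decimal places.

z = -2.749

p̂ = 255/2584 ≈ 0.09868.
Standard error under H₀: √(0.116×0.884/2584) = 0.00630.
z = (0.09868 − 0.116)/0.00630 = -0.01732/0.00630 = -2.749.
Two-sided p-value ≈ 2·Φ(−2.749) = 0.0060.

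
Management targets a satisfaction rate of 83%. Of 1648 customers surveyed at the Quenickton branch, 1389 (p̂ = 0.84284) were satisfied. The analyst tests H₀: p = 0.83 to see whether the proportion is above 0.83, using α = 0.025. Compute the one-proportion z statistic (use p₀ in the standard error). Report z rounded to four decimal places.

z = 1.3876

p̂ = 1389/1648 ≈ 0.8428398.
Under H₀, SE = √(0.83·0.17/1648) = √(8.56189e-05) = 0.0092530.
z = (0.8428398 − 0.83)/0.0092530 = 0.0128398/0.0092530 = 1.3876.
p-value = P(Z > 1.388) ≈ 0.0826; since p > α = 0.025, fail to reject H₀.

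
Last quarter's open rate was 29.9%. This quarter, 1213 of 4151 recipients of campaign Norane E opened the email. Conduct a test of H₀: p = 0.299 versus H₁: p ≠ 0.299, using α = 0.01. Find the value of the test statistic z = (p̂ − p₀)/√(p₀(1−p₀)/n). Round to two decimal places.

p̂ = 1213/4151 = 0.29222.
Under H₀, SE = √(0.299·0.701/4151) = √(5.04936e-05) = 0.00711.
z = (0.29222 − 0.299)/0.00711 = -0.00678/0.00711 = -0.95.
p-value = 2·P(Z > 0.954) ≈ 0.3399. With α = 0.01, fail to reject H₀.

z = -0.95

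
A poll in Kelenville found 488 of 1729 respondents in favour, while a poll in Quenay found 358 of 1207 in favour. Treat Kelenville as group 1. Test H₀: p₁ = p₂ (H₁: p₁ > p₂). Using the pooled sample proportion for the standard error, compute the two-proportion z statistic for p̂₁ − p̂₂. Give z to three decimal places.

z = -0.845

p̂₁ = 488/1729 ≈ 0.28224, p̂₂ = 358/1207 ≈ 0.29660.
Pooled p̂ = (488+358)/(1729+1207) = 846/2936 = 0.28815.
SE = √(0.205118 × 0.00140687) = 0.01699.
z = (0.28224 − 0.29660)/0.01699 = -0.01436/0.01699 = -0.845.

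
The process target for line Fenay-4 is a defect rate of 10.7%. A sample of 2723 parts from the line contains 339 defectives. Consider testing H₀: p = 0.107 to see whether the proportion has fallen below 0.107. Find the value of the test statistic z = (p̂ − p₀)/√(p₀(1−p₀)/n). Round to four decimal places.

p̂ = 339/2723 ≈ 0.1244950.
Standard error under H₀: √(0.107×0.893/2723) = 0.0059237.
z = (0.1244950 − 0.107)/0.0059237 = 0.0174950/0.0059237 = 2.9534.

z = 2.9534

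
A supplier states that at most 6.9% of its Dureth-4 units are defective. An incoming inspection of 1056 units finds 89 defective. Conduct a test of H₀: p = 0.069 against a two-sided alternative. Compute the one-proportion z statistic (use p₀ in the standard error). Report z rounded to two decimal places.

p̂ = 89/1056 ≈ 0.0843.
Under H₀, SE = √(0.069·0.931/1056) = √(6.08324e-05) = 0.0078.
z = (0.0843 − 0.069)/0.0078 = 0.0153/0.0078 = 1.96.

z = 1.96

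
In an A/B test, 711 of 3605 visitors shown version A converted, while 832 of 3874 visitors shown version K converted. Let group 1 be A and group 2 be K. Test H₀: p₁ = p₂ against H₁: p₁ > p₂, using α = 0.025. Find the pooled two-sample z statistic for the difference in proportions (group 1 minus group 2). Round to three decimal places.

p̂₁ = 711/3605 ≈ 0.197226, p̂₂ = 832/3874 ≈ 0.214765.
Pooled p̂ = (711+832)/(3605+3874) = 1543/7479 = 0.206311.
SE = √(0.163747 × 0.000535524) = 0.009364.
z = (0.197226 − 0.214765)/0.009364 = -0.017539/0.009364 = -1.873.
p-value = P(Z > -1.873) ≈ 0.9695, so at α = 0.025 we fail to reject H₀.

z = -1.873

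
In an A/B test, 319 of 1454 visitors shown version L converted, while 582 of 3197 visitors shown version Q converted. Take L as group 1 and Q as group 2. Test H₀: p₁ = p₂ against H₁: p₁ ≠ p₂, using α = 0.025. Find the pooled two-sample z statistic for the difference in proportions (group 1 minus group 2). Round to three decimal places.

z = 2.988

p̂₁ = 319/1454 ≈ 0.219395, p̂₂ = 582/3197 ≈ 0.182046.
Pooled p̂ = (319+582)/(1454+3197) = 901/4651 = 0.193722.
SE = √(p̂(1−p̂)(1/n₁+1/n₂)) = √(0.193722·0.806278·0.00100055) = √(0.00015628) = 0.012501.
z = (0.219395 − 0.182046)/0.012501 = 0.037349/0.012501 = 2.988.
Two-sided p-value ≈ 2·Φ(−2.988) = 0.0028. With α = 0.025, reject H₀.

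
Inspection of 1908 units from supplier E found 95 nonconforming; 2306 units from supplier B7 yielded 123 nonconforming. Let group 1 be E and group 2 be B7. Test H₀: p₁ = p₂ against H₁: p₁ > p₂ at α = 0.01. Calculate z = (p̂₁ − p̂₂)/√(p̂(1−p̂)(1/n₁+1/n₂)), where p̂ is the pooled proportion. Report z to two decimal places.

p̂₁ = 95/1908 = 0.04979, p̂₂ = 123/2306 = 0.05334.
Pooled p̂ = (95+123)/(1908+2306) = 218/4214 = 0.05173.
SE = √(p̂(1−p̂)(1/n₁+1/n₂)) = √(0.05173·0.94827·0.00095776) = √(4.6984e-05) = 0.00685.
z = (0.04979 − 0.05334)/0.00685 = -0.00355/0.00685 = -0.52.
p-value = P(Z > -0.518) ≈ 0.6977; since p > α = 0.01, fail to reject H₀.

z = -0.52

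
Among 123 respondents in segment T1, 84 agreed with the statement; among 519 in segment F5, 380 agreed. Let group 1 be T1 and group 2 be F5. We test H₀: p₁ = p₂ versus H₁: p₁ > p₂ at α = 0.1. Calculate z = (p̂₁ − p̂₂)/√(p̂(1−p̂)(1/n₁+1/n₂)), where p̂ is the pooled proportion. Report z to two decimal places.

p̂₁ = 84/123 = 0.6829, p̂₂ = 380/519 = 0.7322.
Pooled p̂ = (84+380)/(123+519) = 464/642 = 0.7227.
SE = √(0.200386 × 0.0100569) = 0.0449.
z = (0.6829 − 0.7322)/0.0449 = -0.0493/0.0449 = -1.10.
p-value = P(Z > -1.097) ≈ 0.8637. With α = 0.1, fail to reject H₀.

z = -1.10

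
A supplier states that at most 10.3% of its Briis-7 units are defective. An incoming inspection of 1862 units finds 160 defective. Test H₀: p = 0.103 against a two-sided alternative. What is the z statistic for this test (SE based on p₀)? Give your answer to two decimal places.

z = -2.42

p̂ = 160/1862 = 0.08593.
Standard error under H₀: √(0.103×0.897/1862) = 0.00704.
z = (0.08593 − 0.103)/0.00704 = -0.01707/0.00704 = -2.42.
p-value = 2·P(Z > 2.423) ≈ 0.0154.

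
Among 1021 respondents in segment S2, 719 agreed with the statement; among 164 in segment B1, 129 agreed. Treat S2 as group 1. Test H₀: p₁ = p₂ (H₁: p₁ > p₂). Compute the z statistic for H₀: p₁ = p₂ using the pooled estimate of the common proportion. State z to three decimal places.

z = -2.171

p̂₁ = 719/1021 ≈ 0.70421, p̂₂ = 129/164 ≈ 0.78659.
Pooled p̂ = (719+129)/(1021+164) = 848/1185 = 0.71561.
SE = √(p̂(1−p̂)(1/n₁+1/n₂)) = √(0.71561·0.28439·0.00707699) = √(0.00144025) = 0.03795.
z = (0.70421 − 0.78659)/0.03795 = -0.08238/0.03795 = -2.171.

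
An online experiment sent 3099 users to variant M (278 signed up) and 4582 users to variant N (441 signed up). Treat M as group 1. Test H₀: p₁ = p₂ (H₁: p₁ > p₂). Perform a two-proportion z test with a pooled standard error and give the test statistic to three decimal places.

p̂₁ = 278/3099 = 0.089706, p̂₂ = 441/4582 = 0.096246.
Pooled p̂ = (278+441)/(3099+4582) = 719/7681 = 0.093608.
SE = √(p̂(1−p̂)(1/n₁+1/n₂)) = √(0.093608·0.906392·0.00054093) = √(4.58953e-05) = 0.006775.
z = (0.089706 − 0.096246)/0.006775 = -0.006540/0.006775 = -0.965.

z = -0.965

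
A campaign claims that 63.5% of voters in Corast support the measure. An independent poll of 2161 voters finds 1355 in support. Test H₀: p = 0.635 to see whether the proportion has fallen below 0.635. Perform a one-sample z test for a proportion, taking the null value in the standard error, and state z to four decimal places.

p̂ = 1355/2161 = 0.627025.
SE = √(p₀(1−p₀)/n) = √(0.23178/2161) = 0.010356.
z = (0.627025 − 0.635)/0.010356 = -0.007975/0.010356 = -0.7701.

z = -0.7701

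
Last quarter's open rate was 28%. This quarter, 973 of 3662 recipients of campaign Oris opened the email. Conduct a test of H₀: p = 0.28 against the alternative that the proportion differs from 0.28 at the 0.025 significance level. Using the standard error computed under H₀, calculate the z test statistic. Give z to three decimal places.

z = -1.927

p̂ = 973/3662 = 0.26570.
Under H₀, SE = √(0.28·0.72/3662) = √(5.50519e-05) = 0.00742.
z = (0.26570 − 0.28)/0.00742 = -0.01430/0.00742 = -1.927.
p-value = 2·P(Z > 1.927) ≈ 0.0540; since p > α = 0.025, fail to reject H₀.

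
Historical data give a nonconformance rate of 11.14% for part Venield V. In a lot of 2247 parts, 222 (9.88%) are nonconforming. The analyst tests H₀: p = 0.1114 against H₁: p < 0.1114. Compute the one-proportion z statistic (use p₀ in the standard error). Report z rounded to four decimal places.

p̂ = 222/2247 = 0.0987984.
SE = √(p₀(1−p₀)/n) = √(0.09899/2247) = 0.0066373.
z = (0.0987984 − 0.1114)/0.0066373 = -0.0126016/0.0066373 = -1.8986.
p-value = P(Z < -1.899) ≈ 0.0288.

z = -1.8986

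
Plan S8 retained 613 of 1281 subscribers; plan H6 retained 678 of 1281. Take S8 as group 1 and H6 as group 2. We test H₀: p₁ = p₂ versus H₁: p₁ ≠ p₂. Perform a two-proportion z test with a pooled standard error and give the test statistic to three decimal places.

z = -2.568

p̂₁ = 613/1281 ≈ 0.47853, p̂₂ = 678/1281 ≈ 0.52927.
Pooled p̂ = (613+678)/(1281+1281) = 1291/2562 = 0.50390.
SE = √(p̂(1−p̂)(1/n₁+1/n₂)) = √(0.50390·0.49610·0.00156128) = √(0.000390296) = 0.01976.
z = (0.47853 − 0.52927)/0.01976 = -0.05074/0.01976 = -2.568.
p-value = 2·P(Z > 2.568) ≈ 0.0102.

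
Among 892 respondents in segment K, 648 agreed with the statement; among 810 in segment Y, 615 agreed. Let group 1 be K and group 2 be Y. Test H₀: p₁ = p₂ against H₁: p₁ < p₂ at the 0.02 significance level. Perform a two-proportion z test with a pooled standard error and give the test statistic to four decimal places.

z = -1.5448

p̂₁ = 648/892 ≈ 0.726457, p̂₂ = 615/810 ≈ 0.759259.
Pooled p̂ = (648+615)/(892+810) = 1263/1702 = 0.742068.
SE = √(p̂(1−p̂)(1/n₁+1/n₂)) = √(0.742068·0.257932·0.00235564) = √(0.000450877) = 0.021234.
z = (0.726457 − 0.759259)/0.021234 = -0.032802/0.021234 = -1.5448.
p-value = P(Z < -1.545) ≈ 0.0612, so at α = 0.02 we fail to reject H₀.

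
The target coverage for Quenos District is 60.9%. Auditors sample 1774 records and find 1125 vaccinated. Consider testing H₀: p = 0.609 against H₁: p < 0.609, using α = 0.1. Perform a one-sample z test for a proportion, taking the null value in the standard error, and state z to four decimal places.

p̂ = 1125/1774 = 0.6341601.
Under H₀, SE = √(0.609·0.391/1774) = √(0.000134227) = 0.0115856.
z = (0.6341601 − 0.609)/0.0115856 = 0.0251601/0.0115856 = 2.1717.
p-value = P(Z < 2.172) ≈ 0.9851. With α = 0.1, fail to reject H₀.

z = 2.1717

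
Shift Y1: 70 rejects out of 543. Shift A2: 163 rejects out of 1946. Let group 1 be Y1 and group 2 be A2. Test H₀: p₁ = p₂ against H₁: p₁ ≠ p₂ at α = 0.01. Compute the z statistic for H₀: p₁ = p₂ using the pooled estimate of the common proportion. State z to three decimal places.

p̂₁ = 70/543 ≈ 0.128913, p̂₂ = 163/1946 ≈ 0.083762.
Pooled p̂ = (70+163)/(543+1946) = 233/2489 = 0.093612.
SE = √(0.0848487 × 0.0023555) = 0.014137.
z = (0.128913 − 0.083762)/0.014137 = 0.045151/0.014137 = 3.194.
Two-sided p-value ≈ 2·Φ(−3.194) = 0.0014. With α = 0.01, reject H₀.

z = 3.194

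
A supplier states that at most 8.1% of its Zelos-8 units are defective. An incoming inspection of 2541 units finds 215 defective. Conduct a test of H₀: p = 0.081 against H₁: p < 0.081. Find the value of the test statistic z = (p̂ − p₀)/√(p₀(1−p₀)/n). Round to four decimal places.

p̂ = 215/2541 ≈ 0.0846124.
SE = √(p₀(1−p₀)/n) = √(0.074439/2541) = 0.0054125.
z = (0.0846124 − 0.081)/0.0054125 = 0.0036124/0.0054125 = 0.6674.

z = 0.6674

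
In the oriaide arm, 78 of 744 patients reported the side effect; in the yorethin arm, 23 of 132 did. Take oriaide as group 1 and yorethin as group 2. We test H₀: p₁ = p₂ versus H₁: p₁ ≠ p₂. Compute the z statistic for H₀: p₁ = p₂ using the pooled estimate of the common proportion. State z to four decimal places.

z = -2.3009

p̂₁ = 78/744 = 0.104839, p̂₂ = 23/132 = 0.174242.
Pooled p̂ = (78+23)/(744+132) = 101/876 = 0.115297.
SE = √(p̂(1−p̂)(1/n₁+1/n₂)) = √(0.115297·0.884703·0.00891984) = √(0.000909855) = 0.030164.
z = (0.104839 − 0.174242)/0.030164 = -0.069403/0.030164 = -2.3009.
p-value = 2·P(Z > 2.301) ≈ 0.0214.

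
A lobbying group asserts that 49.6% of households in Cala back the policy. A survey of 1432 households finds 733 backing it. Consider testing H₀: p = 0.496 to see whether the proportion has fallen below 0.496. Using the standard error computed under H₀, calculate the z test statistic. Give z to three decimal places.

z = 1.201

p̂ = 733/1432 ≈ 0.51187.
SE = √(p₀(1−p₀)/n) = √(0.24998/1432) = 0.01321.
z = (0.51187 − 0.496)/0.01321 = 0.01587/0.01321 = 1.201.
p-value = P(Z < 1.201) ≈ 0.8852.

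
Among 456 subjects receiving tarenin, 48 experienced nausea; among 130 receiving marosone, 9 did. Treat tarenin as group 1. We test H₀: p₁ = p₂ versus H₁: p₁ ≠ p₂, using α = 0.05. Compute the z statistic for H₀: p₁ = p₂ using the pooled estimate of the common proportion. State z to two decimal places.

p̂₁ = 48/456 = 0.1053, p̂₂ = 9/130 = 0.0692.
Pooled p̂ = (48+9)/(456+130) = 57/586 = 0.0973.
SE = √(p̂(1−p̂)(1/n₁+1/n₂)) = √(0.0973·0.9027·0.00988529) = √(0.00086801) = 0.0295.
z = (0.1053 − 0.0692)/0.0295 = 0.0361/0.0295 = 1.22.
p-value = 2·P(Z > 1.223) ≈ 0.2213. With α = 0.05, fail to reject H₀.

z = 1.22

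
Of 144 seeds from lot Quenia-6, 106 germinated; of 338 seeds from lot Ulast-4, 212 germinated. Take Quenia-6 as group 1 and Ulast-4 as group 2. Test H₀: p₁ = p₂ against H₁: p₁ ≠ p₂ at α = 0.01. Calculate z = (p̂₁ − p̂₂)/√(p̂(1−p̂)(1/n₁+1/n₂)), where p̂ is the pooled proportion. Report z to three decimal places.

z = 2.310

p̂₁ = 106/144 = 0.736111, p̂₂ = 212/338 = 0.627219.
Pooled p̂ = (106+212)/(144+338) = 318/482 = 0.659751.
SE = √(0.22448 × 0.00990302) = 0.047149.
z = (0.736111 − 0.627219)/0.047149 = 0.108892/0.047149 = 2.310.
Two-sided p-value ≈ 2·Φ(−2.310) = 0.0209. With α = 0.01, fail to reject H₀.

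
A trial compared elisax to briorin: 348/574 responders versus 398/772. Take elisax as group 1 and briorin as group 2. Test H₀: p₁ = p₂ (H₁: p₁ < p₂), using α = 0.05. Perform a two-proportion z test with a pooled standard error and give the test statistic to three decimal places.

p̂₁ = 348/574 ≈ 0.606272, p̂₂ = 398/772 ≈ 0.515544.
Pooled p̂ = (348+398)/(574+772) = 746/1346 = 0.554235.
SE = √(p̂(1−p̂)(1/n₁+1/n₂)) = √(0.554235·0.445765·0.0030375) = √(0.00075044) = 0.027394.
z = (0.606272 − 0.515544)/0.027394 = 0.090728/0.027394 = 3.312.
p-value = P(Z < 3.312) ≈ 0.9995, so at α = 0.05 we fail to reject H₀.

z = 3.312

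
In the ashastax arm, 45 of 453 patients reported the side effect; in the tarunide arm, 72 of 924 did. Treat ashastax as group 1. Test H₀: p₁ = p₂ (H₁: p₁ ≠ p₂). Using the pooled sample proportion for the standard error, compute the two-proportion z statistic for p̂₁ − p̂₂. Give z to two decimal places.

p̂₁ = 45/453 = 0.0993, p̂₂ = 72/924 = 0.0779.
Pooled p̂ = (45+72)/(453+924) = 117/1377 = 0.0850.
SE = √(0.0777479 × 0.00328976) = 0.0160.
z = (0.0993 − 0.0779)/0.0160 = 0.0214/0.0160 = 1.34.
p-value = 2·P(Z > 1.339) ≈ 0.1805.

z = 1.34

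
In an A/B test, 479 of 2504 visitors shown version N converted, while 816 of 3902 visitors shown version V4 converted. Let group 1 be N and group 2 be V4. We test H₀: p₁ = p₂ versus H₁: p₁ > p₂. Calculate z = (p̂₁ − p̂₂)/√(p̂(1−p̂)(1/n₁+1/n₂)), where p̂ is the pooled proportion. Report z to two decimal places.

p̂₁ = 479/2504 ≈ 0.1913, p̂₂ = 816/3902 ≈ 0.2091.
Pooled p̂ = (479+816)/(2504+3902) = 1295/6406 = 0.2022.
SE = √(0.161288 × 0.00065564) = 0.0103.
z = (0.1913 − 0.2091)/0.0103 = -0.0178/0.0103 = -1.73.

z = -1.73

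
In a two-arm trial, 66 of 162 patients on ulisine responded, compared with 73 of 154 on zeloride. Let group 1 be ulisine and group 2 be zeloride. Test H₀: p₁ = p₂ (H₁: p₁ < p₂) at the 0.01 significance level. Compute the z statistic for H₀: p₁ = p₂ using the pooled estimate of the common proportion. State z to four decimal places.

p̂₁ = 66/162 = 0.407407, p̂₂ = 73/154 = 0.474026.
Pooled p̂ = (66+73)/(162+154) = 139/316 = 0.439873.
SE = √(0.246385 × 0.0126663) = 0.055864.
z = (0.407407 − 0.474026)/0.055864 = -0.066619/0.055864 = -1.1925.
p-value = P(Z < -1.193) ≈ 0.1165. With α = 0.01, fail to reject H₀.

z = -1.1925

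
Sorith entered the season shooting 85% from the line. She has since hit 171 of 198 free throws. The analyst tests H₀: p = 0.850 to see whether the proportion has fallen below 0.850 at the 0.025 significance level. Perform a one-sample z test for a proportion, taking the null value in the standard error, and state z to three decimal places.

z = 0.537

p̂ = 171/198 = 0.86364.
Under H₀, SE = √(0.85·0.15/198) = √(0.000643939) = 0.02538.
z = (0.86364 − 0.85)/0.02538 = 0.01364/0.02538 = 0.537.
p-value = P(Z < 0.537) ≈ 0.7045; since p > α = 0.025, fail to reject H₀.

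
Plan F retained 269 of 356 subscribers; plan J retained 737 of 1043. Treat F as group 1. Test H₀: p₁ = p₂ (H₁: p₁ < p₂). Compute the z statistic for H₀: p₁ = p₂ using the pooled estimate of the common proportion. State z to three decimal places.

z = 1.776

p̂₁ = 269/356 = 0.75562, p̂₂ = 737/1043 = 0.70662.
Pooled p̂ = (269+737)/(356+1043) = 1006/1399 = 0.71909.
SE = √(p̂(1−p̂)(1/n₁+1/n₂)) = √(0.71909·0.28091·0.00376776) = √(0.000761094) = 0.02759.
z = (0.75562 − 0.70662)/0.02759 = 0.04900/0.02759 = 1.776.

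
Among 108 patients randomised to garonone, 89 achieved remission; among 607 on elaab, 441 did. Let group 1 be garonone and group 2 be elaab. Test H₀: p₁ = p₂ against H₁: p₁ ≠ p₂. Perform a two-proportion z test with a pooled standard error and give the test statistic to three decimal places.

p̂₁ = 89/108 = 0.82407, p̂₂ = 441/607 = 0.72652.
Pooled p̂ = (89+441)/(108+607) = 530/715 = 0.74126.
SE = √(p̂(1−p̂)(1/n₁+1/n₂)) = √(0.74126·0.25874·0.0109067) = √(0.00209184) = 0.04574.
z = (0.82407 − 0.72652)/0.04574 = 0.09755/0.04574 = 2.133.
p-value = 2·P(Z > 2.133) ≈ 0.0329.

z = 2.133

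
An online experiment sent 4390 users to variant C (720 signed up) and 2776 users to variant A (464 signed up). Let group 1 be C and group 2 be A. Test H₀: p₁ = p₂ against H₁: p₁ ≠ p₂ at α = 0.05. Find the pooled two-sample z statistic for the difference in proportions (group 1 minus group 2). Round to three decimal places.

z = -0.348

p̂₁ = 720/4390 = 0.164009, p̂₂ = 464/2776 = 0.167147.
Pooled p̂ = (720+464)/(4390+2776) = 1184/7166 = 0.165225.
SE = √(0.137925 × 0.000588021) = 0.009006.
z = (0.164009 − 0.167147)/0.009006 = -0.003138/0.009006 = -0.348.
Two-sided p-value ≈ 2·Φ(−0.348) = 0.7275; since p > α = 0.05, fail to reject H₀.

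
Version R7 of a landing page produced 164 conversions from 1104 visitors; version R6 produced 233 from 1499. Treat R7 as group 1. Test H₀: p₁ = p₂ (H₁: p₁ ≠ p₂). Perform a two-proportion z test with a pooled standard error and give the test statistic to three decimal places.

z = -0.483

p̂₁ = 164/1104 = 0.14855, p̂₂ = 233/1499 = 0.15544.
Pooled p̂ = (164+233)/(1104+1499) = 397/2603 = 0.15252.
SE = √(0.129255 × 0.00157291) = 0.01426.
z = (0.14855 − 0.15544)/0.01426 = -0.00689/0.01426 = -0.483.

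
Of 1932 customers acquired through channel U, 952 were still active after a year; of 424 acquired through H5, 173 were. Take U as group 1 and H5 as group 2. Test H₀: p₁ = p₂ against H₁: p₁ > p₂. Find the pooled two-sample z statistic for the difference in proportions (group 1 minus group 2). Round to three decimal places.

p̂₁ = 952/1932 ≈ 0.49275, p̂₂ = 173/424 ≈ 0.40802.
Pooled p̂ = (952+173)/(1932+424) = 1125/2356 = 0.47750.
SE = √(0.249494 × 0.00287609) = 0.02679.
z = (0.49275 − 0.40802)/0.02679 = 0.08473/0.02679 = 3.163.
p-value = P(Z > 3.163) ≈ 0.0008.

z = 3.163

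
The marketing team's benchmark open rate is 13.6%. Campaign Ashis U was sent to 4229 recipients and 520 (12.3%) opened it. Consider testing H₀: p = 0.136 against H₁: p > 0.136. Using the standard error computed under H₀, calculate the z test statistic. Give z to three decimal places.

z = -2.474

p̂ = 520/4229 ≈ 0.12296.
Under H₀, SE = √(0.136·0.864/4229) = √(2.77853e-05) = 0.00527.
z = (0.12296 − 0.136)/0.00527 = -0.01304/0.00527 = -2.474.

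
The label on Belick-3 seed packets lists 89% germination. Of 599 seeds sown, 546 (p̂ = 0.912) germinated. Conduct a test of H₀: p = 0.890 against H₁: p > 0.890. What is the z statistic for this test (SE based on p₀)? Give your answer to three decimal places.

p̂ = 546/599 ≈ 0.911519.
Under H₀, SE = √(0.89·0.11/599) = √(0.000163439) = 0.012784.
z = (0.911519 − 0.89)/0.012784 = 0.021519/0.012784 = 1.683.

z = 1.683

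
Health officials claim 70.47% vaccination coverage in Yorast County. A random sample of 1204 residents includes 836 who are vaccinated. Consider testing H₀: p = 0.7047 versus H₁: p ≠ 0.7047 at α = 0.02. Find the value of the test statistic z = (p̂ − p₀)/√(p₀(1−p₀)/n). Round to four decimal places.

z = -0.7871

p̂ = 836/1204 = 0.694352.
SE = √(p₀(1−p₀)/n) = √(0.2081/1204) = 0.013147.
z = (0.694352 − 0.7047)/0.013147 = -0.010348/0.013147 = -0.7871.
Two-sided p-value ≈ 2·Φ(−0.787) = 0.4312. With α = 0.02, fail to reject H₀.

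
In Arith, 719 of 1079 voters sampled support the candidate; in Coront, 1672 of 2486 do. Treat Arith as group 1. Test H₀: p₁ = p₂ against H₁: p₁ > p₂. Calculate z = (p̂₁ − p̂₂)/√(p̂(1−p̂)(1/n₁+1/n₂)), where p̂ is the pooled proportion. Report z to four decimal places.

z = -0.3624

p̂₁ = 719/1079 = 0.6663577, p̂₂ = 1672/2486 = 0.6725664.
Pooled p̂ = (719+1672)/(1079+2486) = 2391/3565 = 0.6706872.
SE = √(p̂(1−p̂)(1/n₁+1/n₂)) = √(0.6706872·0.3293128·0.00132904) = √(0.000293539) = 0.0171330.
z = (0.6663577 − 0.6725664)/0.0171330 = -0.0062087/0.0171330 = -0.3624.
p-value = P(Z > -0.362) ≈ 0.6415.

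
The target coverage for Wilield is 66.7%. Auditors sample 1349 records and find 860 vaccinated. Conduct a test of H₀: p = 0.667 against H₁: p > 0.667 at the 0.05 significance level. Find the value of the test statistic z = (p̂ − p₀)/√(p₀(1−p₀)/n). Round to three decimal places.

p̂ = 860/1349 ≈ 0.637509.
Standard error under H₀: √(0.667×0.333/1349) = 0.012832.
z = (0.637509 − 0.667)/0.012832 = -0.029491/0.012832 = -2.298.
p-value = P(Z > -2.298) ≈ 0.9892, so at α = 0.05 we fail to reject H₀.

z = -2.298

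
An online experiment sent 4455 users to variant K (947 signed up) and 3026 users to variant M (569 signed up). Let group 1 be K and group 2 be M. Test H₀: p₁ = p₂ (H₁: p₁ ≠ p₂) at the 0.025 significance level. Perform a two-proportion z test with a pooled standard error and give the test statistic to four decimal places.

z = 2.5908

p̂₁ = 947/4455 ≈ 0.2125701, p̂₂ = 569/3026 ≈ 0.1880370.
Pooled p̂ = (947+569)/(4455+3026) = 1516/7481 = 0.2026467.
SE = √(p̂(1−p̂)(1/n₁+1/n₂)) = √(0.2026467·0.7973533·0.000554936) = √(8.96671e-05) = 0.0094693.
z = (0.2125701 − 0.1880370)/0.0094693 = 0.0245331/0.0094693 = 2.5908.
Two-sided p-value ≈ 2·Φ(−2.591) = 0.0096; since p < α = 0.025, reject H₀.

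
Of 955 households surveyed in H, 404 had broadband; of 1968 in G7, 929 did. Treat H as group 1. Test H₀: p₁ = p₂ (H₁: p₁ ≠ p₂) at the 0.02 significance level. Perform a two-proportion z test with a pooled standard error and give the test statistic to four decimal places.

z = -2.4955

p̂₁ = 404/955 ≈ 0.423037, p̂₂ = 929/1968 ≈ 0.472053.
Pooled p̂ = (404+929)/(955+1968) = 1333/2923 = 0.456038.
SE = √(0.248067 × 0.00155525) = 0.019642.
z = (0.423037 − 0.472053)/0.019642 = -0.049016/0.019642 = -2.4955.
Two-sided p-value ≈ 2·Φ(−2.495) = 0.0126, so at α = 0.02 we reject H₀.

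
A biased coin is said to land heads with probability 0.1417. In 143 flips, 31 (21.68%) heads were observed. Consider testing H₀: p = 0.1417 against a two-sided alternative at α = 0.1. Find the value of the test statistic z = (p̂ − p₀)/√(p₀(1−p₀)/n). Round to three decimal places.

z = 2.575

p̂ = 31/143 = 0.21678.
SE = √(p₀(1−p₀)/n) = √(0.12162/143) = 0.02916.
z = (0.21678 − 0.1417)/0.02916 = 0.07508/0.02916 = 2.575.
p-value = 2·P(Z > 2.575) ≈ 0.0100; since p < α = 0.1, reject H₀.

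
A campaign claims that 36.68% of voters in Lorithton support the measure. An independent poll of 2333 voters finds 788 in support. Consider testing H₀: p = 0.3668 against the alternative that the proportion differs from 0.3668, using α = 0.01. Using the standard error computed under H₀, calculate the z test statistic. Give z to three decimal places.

z = -2.910

p̂ = 788/2333 ≈ 0.33776.
Under H₀, SE = √(0.3668·0.6332/2333) = √(9.95533e-05) = 0.00998.
z = (0.33776 − 0.3668)/0.00998 = -0.02904/0.00998 = -2.910.
Two-sided p-value ≈ 2·Φ(−2.910) = 0.0036, so at α = 0.01 we reject H₀.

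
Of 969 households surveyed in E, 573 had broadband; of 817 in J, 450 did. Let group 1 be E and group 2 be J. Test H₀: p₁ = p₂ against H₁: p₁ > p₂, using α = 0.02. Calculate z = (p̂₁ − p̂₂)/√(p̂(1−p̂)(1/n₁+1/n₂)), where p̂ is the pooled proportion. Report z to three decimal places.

z = 1.725

p̂₁ = 573/969 ≈ 0.59133, p̂₂ = 450/817 ≈ 0.55080.
Pooled p̂ = (573+450)/(969+817) = 1023/1786 = 0.57279.
SE = √(0.244702 × 0.00225598) = 0.02350.
z = (0.59133 − 0.55080)/0.02350 = 0.04053/0.02350 = 1.725.
p-value = P(Z > 1.725) ≈ 0.0422, so at α = 0.02 we fail to reject H₀.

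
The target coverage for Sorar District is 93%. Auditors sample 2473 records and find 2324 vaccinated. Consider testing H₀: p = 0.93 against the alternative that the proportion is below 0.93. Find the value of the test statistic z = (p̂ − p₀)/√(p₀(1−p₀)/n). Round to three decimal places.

z = 1.900

p̂ = 2324/2473 ≈ 0.939749.
Standard error under H₀: √(0.93×0.07/2473) = 0.005131.
z = (0.939749 − 0.93)/0.005131 = 0.009749/0.005131 = 1.900.
p-value = P(Z < 1.900) ≈ 0.9713.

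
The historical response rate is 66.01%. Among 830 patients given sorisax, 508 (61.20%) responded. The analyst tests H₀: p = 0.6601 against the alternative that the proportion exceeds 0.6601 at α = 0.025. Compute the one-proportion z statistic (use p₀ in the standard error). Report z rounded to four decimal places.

z = -2.9226

p̂ = 508/830 ≈ 0.6120482.
Standard error under H₀: √(0.6601×0.3399/830) = 0.0164415.
z = (0.6120482 − 0.6601)/0.0164415 = -0.0480518/0.0164415 = -2.9226.
p-value = P(Z > -2.923) ≈ 0.9983. With α = 0.025, fail to reject H₀.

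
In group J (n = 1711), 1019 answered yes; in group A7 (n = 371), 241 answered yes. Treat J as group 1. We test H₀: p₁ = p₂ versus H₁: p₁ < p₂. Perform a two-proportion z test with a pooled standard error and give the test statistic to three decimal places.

z = -1.930

p̂₁ = 1019/1711 = 0.595558, p̂₂ = 241/371 = 0.649596.
Pooled p̂ = (1019+241)/(1711+371) = 1260/2082 = 0.605187.
SE = √(0.238936 × 0.00327987) = 0.027994.
z = (0.595558 − 0.649596)/0.027994 = -0.054038/0.027994 = -1.930.
p-value = P(Z < -1.930) ≈ 0.0268.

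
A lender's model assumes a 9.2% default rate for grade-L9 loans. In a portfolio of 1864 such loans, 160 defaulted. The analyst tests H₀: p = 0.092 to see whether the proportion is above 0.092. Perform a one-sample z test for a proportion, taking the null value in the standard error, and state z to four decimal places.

p̂ = 160/1864 = 0.0858369.
Standard error under H₀: √(0.092×0.908/1864) = 0.0066944.
z = (0.0858369 − 0.092)/0.0066944 = -0.0061631/0.0066944 = -0.9206.

z = -0.9206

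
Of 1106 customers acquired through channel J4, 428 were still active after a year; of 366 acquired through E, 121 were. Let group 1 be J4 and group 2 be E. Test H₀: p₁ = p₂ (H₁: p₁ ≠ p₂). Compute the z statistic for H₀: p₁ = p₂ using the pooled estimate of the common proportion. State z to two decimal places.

z = 1.93

p̂₁ = 428/1106 ≈ 0.3870, p̂₂ = 121/366 ≈ 0.3306.
Pooled p̂ = (428+121)/(1106+366) = 549/1472 = 0.3730.
SE = √(0.233861 × 0.0036364) = 0.0292.
z = (0.3870 − 0.3306)/0.0292 = 0.0564/0.0292 = 1.93.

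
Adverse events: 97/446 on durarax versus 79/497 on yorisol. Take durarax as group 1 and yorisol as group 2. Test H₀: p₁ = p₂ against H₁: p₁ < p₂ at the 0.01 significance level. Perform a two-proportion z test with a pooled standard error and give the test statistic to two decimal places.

z = 2.30

p̂₁ = 97/446 = 0.2175, p̂₂ = 79/497 = 0.1590.
Pooled p̂ = (97+79)/(446+497) = 176/943 = 0.1866.
SE = √(p̂(1−p̂)(1/n₁+1/n₂)) = √(0.1866·0.8134·0.00425422) = √(0.00064581) = 0.0254.
z = (0.2175 − 0.1590)/0.0254 = 0.0585/0.0254 = 2.30.
p-value = P(Z < 2.303) ≈ 0.9894, so at α = 0.01 we fail to reject H₀.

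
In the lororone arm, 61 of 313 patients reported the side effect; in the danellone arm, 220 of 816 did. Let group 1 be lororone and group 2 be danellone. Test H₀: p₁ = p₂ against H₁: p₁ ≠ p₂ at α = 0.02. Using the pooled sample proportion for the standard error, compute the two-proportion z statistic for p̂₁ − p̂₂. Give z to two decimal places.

p̂₁ = 61/313 ≈ 0.1949, p̂₂ = 220/816 ≈ 0.2696.
Pooled p̂ = (61+220)/(313+816) = 281/1129 = 0.2489.
SE = √(0.186945 × 0.00442038) = 0.0287.
z = (0.1949 − 0.2696)/0.0287 = -0.0747/0.0287 = -2.60.
Two-sided p-value ≈ 2·Φ(−2.599) = 0.0093, so at α = 0.02 we reject H₀.

z = -2.60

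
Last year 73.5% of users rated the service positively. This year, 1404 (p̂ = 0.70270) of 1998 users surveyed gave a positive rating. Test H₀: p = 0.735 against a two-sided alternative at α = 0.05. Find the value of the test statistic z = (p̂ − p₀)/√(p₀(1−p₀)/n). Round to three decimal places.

z = -3.271

p̂ = 1404/1998 ≈ 0.702703.
Under H₀, SE = √(0.735·0.265/1998) = √(9.7485e-05) = 0.009873.
z = (0.702703 − 0.735)/0.009873 = -0.032297/0.009873 = -3.271.
p-value = 2·P(Z > 3.271) ≈ 0.0011, so at α = 0.05 we reject H₀.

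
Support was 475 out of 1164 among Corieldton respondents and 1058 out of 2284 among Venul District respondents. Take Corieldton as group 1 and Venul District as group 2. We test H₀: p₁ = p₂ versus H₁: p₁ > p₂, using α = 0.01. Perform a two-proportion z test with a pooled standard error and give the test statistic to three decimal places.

p̂₁ = 475/1164 = 0.4080756, p̂₂ = 1058/2284 = 0.4632224.
Pooled p̂ = (475+1058)/(1164+2284) = 1533/3448 = 0.4446056.
SE = √(0.246931 × 0.00129693) = 0.0178956.
z = (0.4080756 − 0.4632224)/0.0178956 = -0.0551468/0.0178956 = -3.082.
p-value = P(Z > -3.082) ≈ 0.9990. With α = 0.01, fail to reject H₀.

z = -3.082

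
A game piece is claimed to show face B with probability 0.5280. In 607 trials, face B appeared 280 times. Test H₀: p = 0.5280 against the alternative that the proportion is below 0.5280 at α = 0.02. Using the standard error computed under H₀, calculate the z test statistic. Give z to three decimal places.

z = -3.293

p̂ = 280/607 = 0.46129.
Under H₀, SE = √(0.528·0.472/607) = √(0.00041057) = 0.02026.
z = (0.46129 − 0.528)/0.02026 = -0.06671/0.02026 = -3.293.
p-value = P(Z < -3.293) ≈ 0.0005. With α = 0.02, reject H₀.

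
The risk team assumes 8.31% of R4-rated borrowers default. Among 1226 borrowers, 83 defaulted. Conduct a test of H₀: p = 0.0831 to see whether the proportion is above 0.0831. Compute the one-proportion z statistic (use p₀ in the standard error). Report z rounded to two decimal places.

z = -1.95

p̂ = 83/1226 = 0.0677.
SE = √(p₀(1−p₀)/n) = √(0.076194/1226) = 0.0079.
z = (0.0677 − 0.0831)/0.0079 = -0.0154/0.0079 = -1.95.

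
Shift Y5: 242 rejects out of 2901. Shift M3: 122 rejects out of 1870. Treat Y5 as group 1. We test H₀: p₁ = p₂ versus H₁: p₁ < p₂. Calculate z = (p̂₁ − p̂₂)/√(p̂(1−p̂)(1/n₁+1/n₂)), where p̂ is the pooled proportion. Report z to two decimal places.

p̂₁ = 242/2901 ≈ 0.08342, p̂₂ = 122/1870 ≈ 0.06524.
Pooled p̂ = (242+122)/(2901+1870) = 364/4771 = 0.07629.
SE = √(p̂(1−p̂)(1/n₁+1/n₂)) = √(0.07629·0.92371·0.000879468) = √(6.19792e-05) = 0.00787.
z = (0.08342 − 0.06524)/0.00787 = 0.01818/0.00787 = 2.31.

z = 2.31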